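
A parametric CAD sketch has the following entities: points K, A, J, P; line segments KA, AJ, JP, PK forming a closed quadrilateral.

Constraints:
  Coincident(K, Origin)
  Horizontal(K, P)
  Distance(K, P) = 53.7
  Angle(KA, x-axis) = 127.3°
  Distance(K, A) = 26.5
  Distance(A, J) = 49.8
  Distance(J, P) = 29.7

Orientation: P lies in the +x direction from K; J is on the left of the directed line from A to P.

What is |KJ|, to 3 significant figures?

40.3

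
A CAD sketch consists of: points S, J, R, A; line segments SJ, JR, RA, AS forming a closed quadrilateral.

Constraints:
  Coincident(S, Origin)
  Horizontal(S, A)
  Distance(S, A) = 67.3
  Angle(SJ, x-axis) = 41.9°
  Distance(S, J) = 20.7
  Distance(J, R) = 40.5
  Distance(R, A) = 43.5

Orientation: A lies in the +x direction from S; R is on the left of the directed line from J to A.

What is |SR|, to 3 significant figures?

61.2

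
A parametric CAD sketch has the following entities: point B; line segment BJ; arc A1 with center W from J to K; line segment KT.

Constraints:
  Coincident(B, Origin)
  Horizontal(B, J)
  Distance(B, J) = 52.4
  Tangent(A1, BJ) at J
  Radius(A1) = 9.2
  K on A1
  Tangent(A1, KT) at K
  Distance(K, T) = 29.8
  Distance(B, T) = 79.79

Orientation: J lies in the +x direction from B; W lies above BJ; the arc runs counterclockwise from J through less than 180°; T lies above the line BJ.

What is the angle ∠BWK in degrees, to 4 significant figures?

146.6°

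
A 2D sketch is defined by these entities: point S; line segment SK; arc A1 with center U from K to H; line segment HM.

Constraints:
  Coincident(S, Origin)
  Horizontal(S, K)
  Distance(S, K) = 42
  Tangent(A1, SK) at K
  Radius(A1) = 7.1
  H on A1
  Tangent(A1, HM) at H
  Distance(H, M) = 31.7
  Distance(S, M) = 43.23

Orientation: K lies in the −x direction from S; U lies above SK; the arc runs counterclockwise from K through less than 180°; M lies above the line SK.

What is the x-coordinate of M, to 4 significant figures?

-25.37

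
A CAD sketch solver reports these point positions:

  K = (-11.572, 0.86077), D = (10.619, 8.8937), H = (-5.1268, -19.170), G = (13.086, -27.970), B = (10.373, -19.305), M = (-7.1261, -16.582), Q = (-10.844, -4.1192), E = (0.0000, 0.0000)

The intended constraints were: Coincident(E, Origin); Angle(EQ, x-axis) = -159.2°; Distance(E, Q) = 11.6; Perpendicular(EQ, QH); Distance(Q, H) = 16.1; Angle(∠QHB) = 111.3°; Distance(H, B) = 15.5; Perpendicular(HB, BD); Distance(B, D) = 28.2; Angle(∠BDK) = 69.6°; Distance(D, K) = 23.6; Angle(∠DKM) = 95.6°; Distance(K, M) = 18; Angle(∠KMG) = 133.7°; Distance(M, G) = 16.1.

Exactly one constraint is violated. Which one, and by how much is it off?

Distance(M, G) = 16.1 — off by 7.10.

E = (0.00, 0.00) ✓; EQ at -159.2° ✓; |EQ| = 11.60 ✓; ∠(EQ, QH) = 90.00° ✓; |QH| = 16.10 ✓; ∠QHB = 111.3° ✓; |HB| = 15.50 ✓; ∠(HB, BD) = 90.00° ✓; |BD| = 28.20 ✓; ∠BDK = 69.60° ✓; |DK| = 23.60 ✓; ∠DKM = 95.60° ✓; |KM| = 18.00 ✓; ∠KMG = 133.7° ✓; |MG| = 23.20 ✗.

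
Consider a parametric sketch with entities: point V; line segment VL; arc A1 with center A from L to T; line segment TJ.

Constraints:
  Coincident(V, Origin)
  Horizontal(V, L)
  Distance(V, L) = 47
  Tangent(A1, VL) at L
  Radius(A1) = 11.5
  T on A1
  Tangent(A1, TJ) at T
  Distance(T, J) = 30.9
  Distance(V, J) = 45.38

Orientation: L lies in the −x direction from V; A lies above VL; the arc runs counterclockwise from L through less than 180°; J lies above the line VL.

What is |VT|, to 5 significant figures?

36.944

V is at the origin; VL is horizontal with |VL| = 47.0 and L on the −x side, so L = (-47.000, 0.0000). Since A1 is tangent to VL there, AL ⟂ VL, so A = L + (0, 11.5) = (-47.000, 11.500). Since AT ⟂ TJ (tangency), |AJ| = √(11.5² + 30.9²) = 32.971 regardless of where T sits on A1. So J lies on both circle(V, 45.38) and circle(A, 32.971); the above-VL intersection is J = (-26.181, 37.066). T is the foot of the tangent from J: T = (-36.110, 7.8048).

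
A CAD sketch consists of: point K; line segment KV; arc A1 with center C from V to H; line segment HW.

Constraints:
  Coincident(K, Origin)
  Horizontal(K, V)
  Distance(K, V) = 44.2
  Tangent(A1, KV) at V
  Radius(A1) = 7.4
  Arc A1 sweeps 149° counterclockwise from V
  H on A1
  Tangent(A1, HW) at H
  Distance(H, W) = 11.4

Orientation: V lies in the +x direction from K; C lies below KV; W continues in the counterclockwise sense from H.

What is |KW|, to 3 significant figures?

53.9

K is at the origin; K and V share the same y with |KV| = 44.2 and V on the +x side, so V = (44.2, 0.00). A1 meets KV tangentially, so CV is at right angles to KV, so C = V + (0, -7.4) = (44.2, -7.40). On A1, V sits at bearing 90° from C; a 149° counterclockwise sweep puts H at bearing 239°, so H = C + 7.4·(cos 239°, sin 239°) = (40.4, -13.7). Since A1 is tangent to HW there, CH ⟂ HW, so HW runs along (−sin 239°, cos 239°); with |HW| = 11.4, W = (50.2, -19.6). Then |KW| = |W − K| = 53.9.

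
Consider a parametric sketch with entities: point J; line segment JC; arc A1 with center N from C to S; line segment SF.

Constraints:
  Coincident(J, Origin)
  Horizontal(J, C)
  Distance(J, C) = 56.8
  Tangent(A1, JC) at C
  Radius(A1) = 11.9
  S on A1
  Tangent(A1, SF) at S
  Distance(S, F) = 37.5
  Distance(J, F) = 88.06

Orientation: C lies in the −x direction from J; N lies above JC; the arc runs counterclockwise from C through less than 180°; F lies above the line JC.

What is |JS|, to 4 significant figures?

52.33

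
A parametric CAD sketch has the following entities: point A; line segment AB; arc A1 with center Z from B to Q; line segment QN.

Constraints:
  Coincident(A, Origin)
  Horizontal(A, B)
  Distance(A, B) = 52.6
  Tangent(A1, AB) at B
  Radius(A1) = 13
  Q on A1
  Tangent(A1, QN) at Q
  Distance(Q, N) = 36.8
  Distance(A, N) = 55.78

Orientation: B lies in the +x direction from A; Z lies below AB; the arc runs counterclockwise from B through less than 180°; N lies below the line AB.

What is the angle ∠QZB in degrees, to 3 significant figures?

77.0°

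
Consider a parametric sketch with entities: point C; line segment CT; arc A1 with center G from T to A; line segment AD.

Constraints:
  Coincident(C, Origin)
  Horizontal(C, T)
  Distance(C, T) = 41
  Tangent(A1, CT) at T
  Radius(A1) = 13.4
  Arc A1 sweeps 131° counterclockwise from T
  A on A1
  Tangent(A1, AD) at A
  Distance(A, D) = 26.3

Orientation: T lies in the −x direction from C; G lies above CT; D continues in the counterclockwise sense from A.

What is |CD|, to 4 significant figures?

63.91

C is at the origin; C and T share the same y with |CT| = 41.0 and T on the −x side, so T = (-41.00, 0.000). The tangent condition forces GT to be normal to CT, so G = T + (0, 13.4) = (-41.00, 13.40). On A1, T sits at bearing -90° from G; a 131° counterclockwise sweep puts A at bearing 41°, so A = G + 13.4·(cos 41°, sin 41°) = (-30.89, 22.19). The tangent condition forces GA to be normal to AD, so AD runs along (−sin 41°, cos 41°); with |AD| = 26.3, D = (-48.14, 42.04). Then |CD| = |D − C| = 63.91.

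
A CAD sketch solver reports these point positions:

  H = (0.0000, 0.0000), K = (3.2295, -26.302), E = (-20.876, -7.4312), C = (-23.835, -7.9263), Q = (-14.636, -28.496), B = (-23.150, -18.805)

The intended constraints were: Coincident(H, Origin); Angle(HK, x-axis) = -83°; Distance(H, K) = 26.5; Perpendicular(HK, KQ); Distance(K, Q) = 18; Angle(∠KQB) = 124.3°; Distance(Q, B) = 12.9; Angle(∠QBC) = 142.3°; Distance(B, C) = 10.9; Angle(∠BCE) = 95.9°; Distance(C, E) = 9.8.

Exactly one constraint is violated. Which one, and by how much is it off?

Distance(C, E) = 9.8 — off by 6.80.

H = (0.00, 0.00) ✓; HK at -83.00° ✓; |HK| = 26.50 ✓; ∠(HK, KQ) = 90.00° ✓; |KQ| = 18.00 ✓; ∠KQB = 124.3° ✓; |QB| = 12.90 ✓; ∠QBC = 142.3° ✓; |BC| = 10.90 ✓; ∠BCE = 95.90° ✓; |CE| = 3.000 ✗.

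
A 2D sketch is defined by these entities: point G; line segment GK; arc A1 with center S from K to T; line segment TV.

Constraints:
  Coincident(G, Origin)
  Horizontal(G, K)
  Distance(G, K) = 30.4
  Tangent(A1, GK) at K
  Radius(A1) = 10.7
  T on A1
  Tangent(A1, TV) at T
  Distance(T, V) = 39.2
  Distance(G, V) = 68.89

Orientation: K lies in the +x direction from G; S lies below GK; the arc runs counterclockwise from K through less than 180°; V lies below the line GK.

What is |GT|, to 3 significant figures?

29.7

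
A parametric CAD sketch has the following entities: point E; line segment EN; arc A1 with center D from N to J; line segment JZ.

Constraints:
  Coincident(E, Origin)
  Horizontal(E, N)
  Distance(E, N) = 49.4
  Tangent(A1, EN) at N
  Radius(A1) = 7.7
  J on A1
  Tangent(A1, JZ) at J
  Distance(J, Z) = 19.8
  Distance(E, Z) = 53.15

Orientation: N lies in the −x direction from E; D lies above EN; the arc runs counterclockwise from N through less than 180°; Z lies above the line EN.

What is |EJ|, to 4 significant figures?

42.73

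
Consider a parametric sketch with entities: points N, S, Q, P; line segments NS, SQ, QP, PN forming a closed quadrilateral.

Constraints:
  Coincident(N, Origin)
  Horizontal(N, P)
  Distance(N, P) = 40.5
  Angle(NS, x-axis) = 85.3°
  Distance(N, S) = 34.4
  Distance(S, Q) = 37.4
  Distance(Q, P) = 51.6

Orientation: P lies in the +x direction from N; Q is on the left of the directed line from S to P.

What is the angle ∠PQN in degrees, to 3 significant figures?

40.0°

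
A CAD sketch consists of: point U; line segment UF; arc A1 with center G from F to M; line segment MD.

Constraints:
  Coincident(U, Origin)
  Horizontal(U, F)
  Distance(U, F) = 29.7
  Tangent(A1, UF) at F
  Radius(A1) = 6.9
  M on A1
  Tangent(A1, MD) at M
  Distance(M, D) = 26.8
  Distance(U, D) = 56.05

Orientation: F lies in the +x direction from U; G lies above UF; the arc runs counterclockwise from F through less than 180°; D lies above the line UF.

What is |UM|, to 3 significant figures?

35.7

Checks: |UF| = 29.70 ✓; |GM| = 6.900 ✓; ∠(GM, MD) = 90.00° ✓; |MD| = 26.80 ✓; |UD| = 56.05 ✓.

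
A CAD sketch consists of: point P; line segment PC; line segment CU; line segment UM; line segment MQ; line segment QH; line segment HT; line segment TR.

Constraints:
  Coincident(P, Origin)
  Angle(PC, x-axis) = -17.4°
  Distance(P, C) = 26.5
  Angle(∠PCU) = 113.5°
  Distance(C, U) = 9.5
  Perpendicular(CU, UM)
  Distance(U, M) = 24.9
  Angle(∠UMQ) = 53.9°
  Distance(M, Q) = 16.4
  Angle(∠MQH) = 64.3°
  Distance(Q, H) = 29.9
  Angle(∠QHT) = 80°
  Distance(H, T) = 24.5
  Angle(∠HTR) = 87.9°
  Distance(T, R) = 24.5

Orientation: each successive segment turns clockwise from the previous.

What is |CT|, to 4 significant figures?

38.85

∠MQH = 64.3° gives QH at -55.70° from the x-axis; with |QH| = 29.9, H = (26.59, -30.51). ∠QHT = 80.0° gives HT at -155.7° from the x-axis; with |HT| = 24.5, T = (4.258, -40.60). Then |CT| = |T − C| = 38.85.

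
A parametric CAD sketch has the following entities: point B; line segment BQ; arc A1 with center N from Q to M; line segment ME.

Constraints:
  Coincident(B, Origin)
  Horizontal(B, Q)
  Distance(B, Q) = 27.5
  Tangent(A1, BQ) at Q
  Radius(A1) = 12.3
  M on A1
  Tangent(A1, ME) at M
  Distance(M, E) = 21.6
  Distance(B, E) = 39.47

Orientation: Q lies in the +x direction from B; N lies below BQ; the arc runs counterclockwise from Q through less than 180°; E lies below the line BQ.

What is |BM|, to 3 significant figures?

20.6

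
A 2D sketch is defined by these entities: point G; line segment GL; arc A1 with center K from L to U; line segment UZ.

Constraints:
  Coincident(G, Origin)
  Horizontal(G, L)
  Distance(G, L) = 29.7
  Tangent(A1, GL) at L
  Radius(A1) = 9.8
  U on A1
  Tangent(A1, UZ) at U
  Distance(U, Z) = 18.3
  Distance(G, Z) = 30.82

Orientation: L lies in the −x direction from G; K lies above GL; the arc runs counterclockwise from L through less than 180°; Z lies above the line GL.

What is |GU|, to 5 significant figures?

21.596

G is at the origin; GL is horizontal with |GL| = 29.7 and L on the −x side, so L = (-29.700, 0.0000). The tangent condition forces KL to be normal to GL, so K = L + (0, 9.8) = (-29.700, 9.8000). Since KU ⟂ UZ (tangency), |KZ| = √(9.8² + 18.3²) = 20.759 regardless of where U sits on A1. So Z lies on both circle(G, 30.82) and circle(K, 20.759); the above-GL intersection is Z = (-16.644, 25.939). U is the foot of the tangent from Z: U = (-20.074, 7.9635).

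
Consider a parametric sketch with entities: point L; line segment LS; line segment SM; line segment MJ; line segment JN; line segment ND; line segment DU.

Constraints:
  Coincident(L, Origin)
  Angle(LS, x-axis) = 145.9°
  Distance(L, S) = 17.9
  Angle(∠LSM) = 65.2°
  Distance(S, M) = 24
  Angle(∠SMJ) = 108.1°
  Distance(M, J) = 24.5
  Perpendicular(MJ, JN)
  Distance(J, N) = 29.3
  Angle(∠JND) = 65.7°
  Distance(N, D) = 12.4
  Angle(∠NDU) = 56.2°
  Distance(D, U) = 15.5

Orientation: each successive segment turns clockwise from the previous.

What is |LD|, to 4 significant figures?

4.510

MJ is perpendicular to JN, so JN runs at -130.8°; with |JN| = 29.3, N = (5.129, -15.76). ∠JND = 65.7° gives ND at 114.9° from the x-axis; with |ND| = 12.4, D = (-0.09156, -4.509). Then |LD| = |D − L| = 4.510.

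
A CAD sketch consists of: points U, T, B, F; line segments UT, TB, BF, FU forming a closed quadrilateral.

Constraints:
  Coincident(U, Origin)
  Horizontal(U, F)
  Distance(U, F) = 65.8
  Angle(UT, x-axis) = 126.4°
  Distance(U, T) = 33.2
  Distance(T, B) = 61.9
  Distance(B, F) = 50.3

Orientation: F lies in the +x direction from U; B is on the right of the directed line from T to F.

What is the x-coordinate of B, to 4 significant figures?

19.99

Checks: |TB| = 61.90 ✓; |BF| = 50.30 ✓.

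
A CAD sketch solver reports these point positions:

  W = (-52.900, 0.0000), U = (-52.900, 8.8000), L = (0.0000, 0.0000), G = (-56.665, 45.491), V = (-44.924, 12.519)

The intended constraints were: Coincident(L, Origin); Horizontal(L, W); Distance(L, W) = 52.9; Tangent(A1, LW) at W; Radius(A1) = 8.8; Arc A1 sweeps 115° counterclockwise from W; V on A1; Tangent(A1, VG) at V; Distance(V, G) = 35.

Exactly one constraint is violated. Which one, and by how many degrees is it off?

Tangent(A1, VG) at V — off by 5.40°.

L = (0.00, 0.00) ✓; L.y = 0.00, W.y = 0.00 ✓; |LW| = 52.90 ✓; ∠(UW, WL) = 90.00° ✓; |UW| = 8.800 ✓; bearing(U→V) − bearing(U→W) = 115.0° ✓; |UV| = 8.800 ✓; ∠(UV, VG) = 95.40° ✗; |VG| = 35.00 ✓.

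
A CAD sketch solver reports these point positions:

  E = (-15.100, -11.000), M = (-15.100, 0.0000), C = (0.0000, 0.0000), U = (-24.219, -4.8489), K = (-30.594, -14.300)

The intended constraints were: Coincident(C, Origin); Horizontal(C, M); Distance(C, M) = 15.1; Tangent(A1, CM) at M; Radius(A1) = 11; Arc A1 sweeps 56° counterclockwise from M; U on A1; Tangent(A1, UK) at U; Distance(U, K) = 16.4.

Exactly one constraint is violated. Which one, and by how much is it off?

Distance(U, K) = 16.4 — off by 5.00.

C = (0.00, 0.00) ✓; C.y = 0.00, M.y = 0.00 ✓; |CM| = 15.10 ✓; ∠(EM, MC) = 90.00° ✓; |EM| = 11.00 ✓; bearing(E→U) − bearing(E→M) = 56.00° ✓; |EU| = 11.00 ✓; ∠(EU, UK) = 90.00° ✓; |UK| = 11.40 ✗.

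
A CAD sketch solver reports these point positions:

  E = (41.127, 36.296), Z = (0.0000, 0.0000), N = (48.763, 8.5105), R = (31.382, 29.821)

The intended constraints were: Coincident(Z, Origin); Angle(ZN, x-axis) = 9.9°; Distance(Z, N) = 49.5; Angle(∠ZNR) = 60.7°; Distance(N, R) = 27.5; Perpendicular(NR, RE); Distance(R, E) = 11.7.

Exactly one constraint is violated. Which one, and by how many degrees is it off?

Perpendicular(NR, RE) — off by 5.60°.

Z = (0.00, 0.00) ✓; ZN at 9.900° ✓; |ZN| = 49.50 ✓; ∠ZNR = 60.70° ✓; |NR| = 27.50 ✓; ∠(NR, RE) = 95.60° ✗; |RE| = 11.70 ✓.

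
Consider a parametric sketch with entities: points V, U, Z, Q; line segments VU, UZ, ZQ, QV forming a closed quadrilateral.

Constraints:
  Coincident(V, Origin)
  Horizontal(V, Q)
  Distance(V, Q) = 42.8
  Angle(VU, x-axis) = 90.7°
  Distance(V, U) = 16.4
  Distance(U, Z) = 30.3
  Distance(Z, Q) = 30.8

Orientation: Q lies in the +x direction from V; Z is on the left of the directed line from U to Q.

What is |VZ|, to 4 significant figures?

39.07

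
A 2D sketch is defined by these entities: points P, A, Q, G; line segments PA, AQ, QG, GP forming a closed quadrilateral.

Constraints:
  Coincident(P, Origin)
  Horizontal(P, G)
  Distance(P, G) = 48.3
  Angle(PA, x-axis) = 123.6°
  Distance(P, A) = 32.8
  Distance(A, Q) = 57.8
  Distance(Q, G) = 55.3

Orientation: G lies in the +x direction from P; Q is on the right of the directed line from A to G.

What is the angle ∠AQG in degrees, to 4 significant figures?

78.84°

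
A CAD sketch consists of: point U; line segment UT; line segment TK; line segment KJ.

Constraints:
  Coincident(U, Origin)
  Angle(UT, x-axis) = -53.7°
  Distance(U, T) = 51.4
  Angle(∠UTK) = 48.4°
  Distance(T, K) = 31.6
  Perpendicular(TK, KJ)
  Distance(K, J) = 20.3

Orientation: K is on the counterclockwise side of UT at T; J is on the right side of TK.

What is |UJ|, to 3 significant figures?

58.8

∠UTK = 48.4°, so TK runs at -53.7° + (180° − 48.4°) = 77.9° from the x-axis; with |TK| = 31.6, K = T + 31.6·(cos 77.9°, sin 77.9°) = (37.1, -10.5). The perpendicularity gives KJ at right angles to TK; with |KJ| = 20.3 on the right of TK, J = K + 20.3·(0.978, -0.210) = (56.9, -14.8). Then |UJ| = |J − U| = 58.8.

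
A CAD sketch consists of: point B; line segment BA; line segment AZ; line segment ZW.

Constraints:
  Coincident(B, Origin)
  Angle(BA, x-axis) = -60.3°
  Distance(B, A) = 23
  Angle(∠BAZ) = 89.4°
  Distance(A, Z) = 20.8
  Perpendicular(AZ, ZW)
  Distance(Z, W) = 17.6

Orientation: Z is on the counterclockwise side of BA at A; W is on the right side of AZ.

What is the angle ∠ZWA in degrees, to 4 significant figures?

49.76°

∠BAZ = 89.4°, so AZ runs at -60.3° + (180° − 89.4°) = 30.30° from the x-axis; with |AZ| = 20.8, Z = A + 20.8·(cos 30.30°, sin 30.30°) = (29.35, -9.484). AZ is perpendicular to ZW; with |ZW| = 17.6 on the right of AZ, W = Z + 17.6·(0.5045, -0.8634) = (38.23, -24.68). Then cos ∠ZWA = WZ·WA / (|WZ||WA|), giving 49.76°.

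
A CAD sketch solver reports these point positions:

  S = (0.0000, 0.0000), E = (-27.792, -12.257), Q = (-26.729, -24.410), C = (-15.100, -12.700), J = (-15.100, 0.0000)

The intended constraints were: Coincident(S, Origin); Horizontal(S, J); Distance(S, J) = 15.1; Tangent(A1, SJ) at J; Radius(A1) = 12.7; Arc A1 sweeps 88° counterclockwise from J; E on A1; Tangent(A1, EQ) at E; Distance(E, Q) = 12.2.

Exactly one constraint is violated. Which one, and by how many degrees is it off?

Tangent(A1, EQ) at E — off by 7.00°.

S = (0.00, 0.00) ✓; S.y = 0.00, J.y = 0.00 ✓; |SJ| = 15.10 ✓; ∠(CJ, JS) = 90.00° ✓; |CJ| = 12.70 ✓; bearing(C→E) − bearing(C→J) = 88.00° ✓; |CE| = 12.70 ✓; ∠(CE, EQ) = 83.00° ✗; |EQ| = 12.20 ✓.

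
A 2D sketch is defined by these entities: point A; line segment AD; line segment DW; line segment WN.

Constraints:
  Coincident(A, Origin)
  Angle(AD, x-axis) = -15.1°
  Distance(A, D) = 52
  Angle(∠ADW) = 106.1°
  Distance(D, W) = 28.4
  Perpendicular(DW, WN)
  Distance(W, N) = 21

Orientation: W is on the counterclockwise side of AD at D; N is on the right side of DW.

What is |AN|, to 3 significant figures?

82.9

A is at the origin; AD runs at -15.1° with length 52.0, so D = 52.0·(cos -15.1°, sin -15.1°) = (50.2, -13.5). ∠ADW = 106.1°, so DW runs at -15.1° + (180° − 106.1°) = 58.8° from the x-axis; with |DW| = 28.4, W = D + 28.4·(cos 58.8°, sin 58.8°) = (64.9, 10.7). DW is perpendicular to WN; with |WN| = 21.0 on the right of DW, N = W + 21.0·(0.855, -0.518) = (82.9, -0.132). Then |AN| = |N − A| = 82.9.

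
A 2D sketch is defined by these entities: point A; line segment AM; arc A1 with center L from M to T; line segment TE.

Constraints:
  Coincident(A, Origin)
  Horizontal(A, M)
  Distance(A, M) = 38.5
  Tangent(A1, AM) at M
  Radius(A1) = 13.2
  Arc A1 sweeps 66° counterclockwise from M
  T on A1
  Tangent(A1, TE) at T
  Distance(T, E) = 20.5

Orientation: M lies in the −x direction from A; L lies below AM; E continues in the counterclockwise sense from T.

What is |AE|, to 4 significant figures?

64.61

On A1, M sits at bearing 90° from L; a 66° counterclockwise sweep puts T at bearing 156°, so T = L + 13.2·(cos 156°, sin 156°) = (-50.56, -7.831). Since A1 is tangent to TE there, LT ⟂ TE, so TE runs along (−sin 156°, cos 156°); with |TE| = 20.5, E = (-58.90, -26.56). Then |AE| = |E − A| = 64.61.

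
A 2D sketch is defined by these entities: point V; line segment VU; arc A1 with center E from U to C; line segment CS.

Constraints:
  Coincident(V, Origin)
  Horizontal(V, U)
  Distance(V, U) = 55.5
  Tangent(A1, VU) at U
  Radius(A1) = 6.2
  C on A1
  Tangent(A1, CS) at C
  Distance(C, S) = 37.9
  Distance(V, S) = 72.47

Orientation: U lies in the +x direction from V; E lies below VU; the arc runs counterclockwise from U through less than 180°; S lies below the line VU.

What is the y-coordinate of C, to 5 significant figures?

-7.4621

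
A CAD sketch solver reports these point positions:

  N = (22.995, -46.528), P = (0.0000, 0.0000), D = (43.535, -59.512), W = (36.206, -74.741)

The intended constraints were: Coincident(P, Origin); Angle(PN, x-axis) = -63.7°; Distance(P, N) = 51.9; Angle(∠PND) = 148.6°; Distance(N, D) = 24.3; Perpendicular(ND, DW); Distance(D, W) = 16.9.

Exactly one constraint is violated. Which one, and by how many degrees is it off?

Perpendicular(ND, DW) — off by 6.60°.

P = (0.00, 0.00) ✓; PN at -63.70° ✓; |PN| = 51.90 ✓; ∠PND = 148.6° ✓; |ND| = 24.30 ✓; ∠(ND, DW) = 83.40° ✗; |DW| = 16.90 ✓.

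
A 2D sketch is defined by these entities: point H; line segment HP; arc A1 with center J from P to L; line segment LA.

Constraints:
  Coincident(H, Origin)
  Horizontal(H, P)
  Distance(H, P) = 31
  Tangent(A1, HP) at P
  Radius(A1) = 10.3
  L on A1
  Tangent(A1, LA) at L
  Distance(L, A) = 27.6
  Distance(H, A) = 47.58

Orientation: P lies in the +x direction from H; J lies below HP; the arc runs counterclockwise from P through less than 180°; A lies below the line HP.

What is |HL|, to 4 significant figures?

24.34

Checks: ∠(JP, PH) = 90.00° ✓; |JP| = 10.30 ✓; |JL| = 10.30 ✓; ∠(JL, LA) = 90.00° ✓; |LA| = 27.60 ✓; |HA| = 47.58 ✓.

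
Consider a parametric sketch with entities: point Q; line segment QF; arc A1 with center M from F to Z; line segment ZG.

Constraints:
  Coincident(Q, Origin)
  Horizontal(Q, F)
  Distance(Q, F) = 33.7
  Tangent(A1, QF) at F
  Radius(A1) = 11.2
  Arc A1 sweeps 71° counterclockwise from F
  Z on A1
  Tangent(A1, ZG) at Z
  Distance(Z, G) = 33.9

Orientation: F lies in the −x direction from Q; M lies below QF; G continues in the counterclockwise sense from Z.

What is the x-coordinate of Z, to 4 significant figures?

-44.29

Q is at the origin; Q and F share the same y with |QF| = 33.7 and F on the −x side, so F = (-33.70, 0.000). The tangent condition forces MF to be normal to QF, so M = F + (0, -11.2) = (-33.70, -11.20). On A1, F sits at bearing 90° from M; a 71° counterclockwise sweep puts Z at bearing 161°, so Z = M + 11.2·(cos 161°, sin 161°) = (-44.29, -7.554). So Z.x = -44.29.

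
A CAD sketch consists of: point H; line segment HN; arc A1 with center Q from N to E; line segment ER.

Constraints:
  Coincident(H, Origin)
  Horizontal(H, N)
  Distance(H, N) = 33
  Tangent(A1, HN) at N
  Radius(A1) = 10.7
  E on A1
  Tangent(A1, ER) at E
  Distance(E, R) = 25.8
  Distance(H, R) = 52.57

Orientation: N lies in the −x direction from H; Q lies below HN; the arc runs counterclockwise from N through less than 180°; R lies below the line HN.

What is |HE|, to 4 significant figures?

45.39

Checks: |QN| = 10.70 ✓; |QE| = 10.70 ✓; ∠(QE, ER) = 90.00° ✓; |ER| = 25.80 ✓; |HR| = 52.57 ✓.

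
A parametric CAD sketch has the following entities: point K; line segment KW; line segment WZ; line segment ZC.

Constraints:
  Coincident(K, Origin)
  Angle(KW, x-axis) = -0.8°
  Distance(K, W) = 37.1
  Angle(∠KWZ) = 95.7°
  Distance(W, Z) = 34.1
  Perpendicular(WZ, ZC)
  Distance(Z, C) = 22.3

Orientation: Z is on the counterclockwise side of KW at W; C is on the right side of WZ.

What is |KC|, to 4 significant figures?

70.24

K is at the origin; KW runs at -0.8° with length 37.1, so W = 37.1·(cos -0.8°, sin -0.8°) = (37.10, -0.5180). ∠KWZ = 95.7°, so WZ runs at -0.8° + (180° − 95.7°) = 83.50° from the x-axis; with |WZ| = 34.1, Z = W + 34.1·(cos 83.50°, sin 83.50°) = (40.96, 33.36). WZ ⟂ ZC; with |ZC| = 22.3 on the right of WZ, C = Z + 22.3·(0.9936, -0.1132) = (63.11, 30.84). Then |KC| = |C − K| = 70.24.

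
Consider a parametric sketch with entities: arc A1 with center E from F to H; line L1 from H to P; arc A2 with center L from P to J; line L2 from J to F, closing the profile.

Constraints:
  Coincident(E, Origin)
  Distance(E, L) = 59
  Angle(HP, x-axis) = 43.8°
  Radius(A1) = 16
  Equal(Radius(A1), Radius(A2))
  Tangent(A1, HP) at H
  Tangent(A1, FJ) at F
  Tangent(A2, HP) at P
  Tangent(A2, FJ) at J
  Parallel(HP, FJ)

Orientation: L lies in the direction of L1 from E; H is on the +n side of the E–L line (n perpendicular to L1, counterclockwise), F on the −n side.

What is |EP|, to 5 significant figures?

61.131

The slot axis is L1's direction at 43.8°, so u = (cos 43.8°, sin 43.8°) = (0.72176, 0.69214) and n = (−sin 43.8°, cos 43.8°) = (-0.69214, 0.72176). E is at the origin and L lies 59.0 along u from E, so L = 59.0·u = (42.584, 40.836). Tangency of A1 to both parallel lines with radius 16.0 puts H and F at E ± 16.0·n: H = (-11.074, 11.548), F = (11.074, -11.548). Equal radii place P and J the same way about L: P = L + 16.0·n = (31.510, 52.385), J = L − 16.0·n = (53.658, 29.288). Then |EP| = |P − E| = 61.131.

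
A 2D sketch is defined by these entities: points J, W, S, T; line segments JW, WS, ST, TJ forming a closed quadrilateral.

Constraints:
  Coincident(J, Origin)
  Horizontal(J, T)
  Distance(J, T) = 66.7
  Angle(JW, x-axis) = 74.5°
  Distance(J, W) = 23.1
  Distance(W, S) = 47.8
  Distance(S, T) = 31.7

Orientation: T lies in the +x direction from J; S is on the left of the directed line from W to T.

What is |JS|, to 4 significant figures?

60.79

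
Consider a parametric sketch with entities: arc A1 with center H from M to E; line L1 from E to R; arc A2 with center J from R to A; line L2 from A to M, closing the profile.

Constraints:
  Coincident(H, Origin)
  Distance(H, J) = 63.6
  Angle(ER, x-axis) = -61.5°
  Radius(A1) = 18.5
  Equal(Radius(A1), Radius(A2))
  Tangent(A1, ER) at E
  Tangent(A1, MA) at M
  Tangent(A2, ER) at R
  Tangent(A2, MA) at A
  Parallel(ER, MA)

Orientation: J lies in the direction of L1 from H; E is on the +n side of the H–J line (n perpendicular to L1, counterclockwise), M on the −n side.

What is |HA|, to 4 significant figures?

66.24

The slot axis is L1's direction at -61.5°, so u = (cos -61.5°, sin -61.5°) = (0.4772, -0.8788) and n = (−sin -61.5°, cos -61.5°) = (0.8788, 0.4772). H is at the origin and J lies 63.6 along u from H, so J = 63.6·u = (30.35, -55.89). Tangency of A1 to both parallel lines with radius 18.5 puts E and M at H ± 18.5·n: E = (16.26, 8.827), M = (-16.26, -8.827). Equal radii place R and A the same way about J: R = J + 18.5·n = (46.61, -47.07), A = J − 18.5·n = (14.09, -64.72). Then |HA| = |A − H| = 66.24.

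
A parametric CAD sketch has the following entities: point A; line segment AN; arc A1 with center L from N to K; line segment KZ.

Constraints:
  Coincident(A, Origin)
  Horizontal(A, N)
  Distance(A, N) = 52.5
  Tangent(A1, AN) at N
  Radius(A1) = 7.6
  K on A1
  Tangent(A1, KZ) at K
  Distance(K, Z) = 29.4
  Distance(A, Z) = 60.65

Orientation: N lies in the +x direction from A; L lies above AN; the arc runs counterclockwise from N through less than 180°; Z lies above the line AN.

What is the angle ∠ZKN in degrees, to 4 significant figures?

123.1°

A is at the origin; AN is horizontal with |AN| = 52.5 and N on the +x side, so N = (52.50, 0.000). Tangency of A1 to AN means the radius LN is perpendicular to AN, so L = N + (0, 7.6) = (52.50, 7.600). Since LK ⟂ KZ (tangency), |LZ| = √(7.6² + 29.4²) = 30.37 regardless of where K sits on A1. So Z lies on both circle(A, 60.65) and circle(L, 30.37); the above-AN intersection is Z = (47.61, 37.57). K is the foot of the tangent from Z: K = (59.46, 10.66).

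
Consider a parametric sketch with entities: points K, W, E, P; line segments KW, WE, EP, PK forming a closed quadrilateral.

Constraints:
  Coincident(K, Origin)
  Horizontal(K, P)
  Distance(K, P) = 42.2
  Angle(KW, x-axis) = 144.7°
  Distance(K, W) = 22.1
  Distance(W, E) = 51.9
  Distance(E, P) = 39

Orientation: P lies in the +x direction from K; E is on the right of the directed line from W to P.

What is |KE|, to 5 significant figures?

31.205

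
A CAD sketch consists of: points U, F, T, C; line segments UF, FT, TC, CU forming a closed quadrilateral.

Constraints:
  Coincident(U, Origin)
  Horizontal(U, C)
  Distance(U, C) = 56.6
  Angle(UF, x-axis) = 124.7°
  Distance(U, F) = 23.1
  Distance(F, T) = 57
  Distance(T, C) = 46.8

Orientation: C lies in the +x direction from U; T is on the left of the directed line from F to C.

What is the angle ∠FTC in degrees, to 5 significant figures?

87.707°

Checks: |FT| = 57.00 ✓; |TC| = 46.80 ✓.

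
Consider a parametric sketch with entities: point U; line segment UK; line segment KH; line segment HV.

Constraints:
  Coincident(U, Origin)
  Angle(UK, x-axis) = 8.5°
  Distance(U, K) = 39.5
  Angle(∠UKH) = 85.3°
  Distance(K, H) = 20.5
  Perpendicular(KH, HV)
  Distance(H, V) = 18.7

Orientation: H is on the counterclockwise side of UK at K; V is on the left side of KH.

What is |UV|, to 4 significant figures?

26.93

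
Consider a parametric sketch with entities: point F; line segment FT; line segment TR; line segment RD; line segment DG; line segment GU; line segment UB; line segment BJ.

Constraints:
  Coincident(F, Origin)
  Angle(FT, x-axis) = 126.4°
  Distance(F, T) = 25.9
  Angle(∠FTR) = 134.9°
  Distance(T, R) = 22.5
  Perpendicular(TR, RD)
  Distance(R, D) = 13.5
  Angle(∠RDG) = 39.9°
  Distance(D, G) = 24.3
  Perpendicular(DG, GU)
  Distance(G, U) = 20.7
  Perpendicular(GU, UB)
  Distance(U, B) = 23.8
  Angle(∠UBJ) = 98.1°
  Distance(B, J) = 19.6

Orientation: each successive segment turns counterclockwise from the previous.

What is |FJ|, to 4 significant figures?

43.41

F is at the origin; FT runs at 126.4° with length 25.9, so T = (-15.37, 20.85). ∠FTR = 134.9° gives TR at 171.5° from the x-axis; with |TR| = 22.5, R = (-37.62, 24.17). The perpendicularity gives RD at right angles to TR, so RD runs at -98.50°; with |RD| = 13.5, D = (-39.62, 10.82). ∠RDG = 39.9° gives DG at 41.60° from the x-axis; with |DG| = 24.3, G = (-21.45, 26.95). The perpendicularity gives GU at right angles to DG, so GU runs at 131.6°; with |GU| = 20.7, U = (-35.19, 42.43). GU is perpendicular to UB, so UB runs at -138.4°; with |UB| = 23.8, B = (-52.99, 26.63). ∠UBJ = 98.1° gives BJ at -56.50° from the x-axis; with |BJ| = 19.6, J = (-42.17, 10.29). Then |FJ| = |J − F| = 43.41.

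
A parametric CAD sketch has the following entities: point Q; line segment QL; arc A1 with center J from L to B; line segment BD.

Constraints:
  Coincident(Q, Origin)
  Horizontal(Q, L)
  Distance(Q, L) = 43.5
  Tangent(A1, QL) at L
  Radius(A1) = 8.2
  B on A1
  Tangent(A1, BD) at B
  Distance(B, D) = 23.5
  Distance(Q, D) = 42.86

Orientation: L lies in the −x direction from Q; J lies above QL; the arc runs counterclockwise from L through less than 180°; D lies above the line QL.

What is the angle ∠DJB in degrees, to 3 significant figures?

70.8°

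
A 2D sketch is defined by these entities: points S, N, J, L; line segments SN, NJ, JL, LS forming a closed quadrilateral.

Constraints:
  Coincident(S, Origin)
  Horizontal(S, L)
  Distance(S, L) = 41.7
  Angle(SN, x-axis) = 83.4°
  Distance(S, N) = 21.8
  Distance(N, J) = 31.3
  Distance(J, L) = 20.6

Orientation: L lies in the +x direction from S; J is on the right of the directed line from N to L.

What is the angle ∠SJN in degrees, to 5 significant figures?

44.103°

S is at the origin; S and L share the same y with |SL| = 41.7 and L in +x, so L = (41.7, 0). SN runs at 83.4° with |SN| = 21.8, so N = (2.5056, 21.656). J is determined by |NJ| = 31.3 and |JL| = 20.6 together: it lies at the intersection of circle(N, 31.3) and circle(L, 20.6). With |NL| = 44.779, the foot of the radical line on NL is 28.590 from N and the perpendicular offset is √(31.3² − 28.590²) = 12.739. Taking the right-of-NL solution: J = (21.370, -3.3213).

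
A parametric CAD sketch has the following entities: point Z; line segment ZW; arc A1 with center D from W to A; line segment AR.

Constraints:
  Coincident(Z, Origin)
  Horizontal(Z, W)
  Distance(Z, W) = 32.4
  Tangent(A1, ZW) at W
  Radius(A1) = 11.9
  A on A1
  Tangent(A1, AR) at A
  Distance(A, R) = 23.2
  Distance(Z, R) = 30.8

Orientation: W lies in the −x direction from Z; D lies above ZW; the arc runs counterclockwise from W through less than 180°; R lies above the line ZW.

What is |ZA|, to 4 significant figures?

22.65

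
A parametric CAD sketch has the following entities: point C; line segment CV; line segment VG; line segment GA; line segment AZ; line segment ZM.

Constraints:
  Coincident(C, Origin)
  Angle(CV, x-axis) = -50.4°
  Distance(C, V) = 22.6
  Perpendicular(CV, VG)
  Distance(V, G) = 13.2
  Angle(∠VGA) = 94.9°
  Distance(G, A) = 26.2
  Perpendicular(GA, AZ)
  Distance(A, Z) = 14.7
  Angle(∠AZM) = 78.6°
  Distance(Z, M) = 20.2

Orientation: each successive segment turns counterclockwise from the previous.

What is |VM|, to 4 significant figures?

7.913

C is at the origin; CV runs at -50.4° with length 22.6, so V = (14.41, -17.41). The perpendicularity gives VG at right angles to CV, so VG runs at 39.60°; with |VG| = 13.2, G = (24.58, -9.000). ∠VGA = 94.9° gives GA at 124.7° from the x-axis; with |GA| = 26.2, A = (9.661, 12.54). GA ⟂ AZ, so AZ runs at -145.3°; with |AZ| = 14.7, Z = (-2.424, 4.172). ∠AZM = 78.6° gives ZM at -43.90° from the x-axis; with |ZM| = 20.2, M = (12.13, -9.835). Then |VM| = |M − V| = 7.913.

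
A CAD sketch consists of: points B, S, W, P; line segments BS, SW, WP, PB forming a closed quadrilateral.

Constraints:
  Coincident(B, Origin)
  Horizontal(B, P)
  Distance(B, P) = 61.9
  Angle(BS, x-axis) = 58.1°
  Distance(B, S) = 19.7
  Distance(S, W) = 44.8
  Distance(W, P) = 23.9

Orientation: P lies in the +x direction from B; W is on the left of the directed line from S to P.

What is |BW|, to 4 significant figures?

59.36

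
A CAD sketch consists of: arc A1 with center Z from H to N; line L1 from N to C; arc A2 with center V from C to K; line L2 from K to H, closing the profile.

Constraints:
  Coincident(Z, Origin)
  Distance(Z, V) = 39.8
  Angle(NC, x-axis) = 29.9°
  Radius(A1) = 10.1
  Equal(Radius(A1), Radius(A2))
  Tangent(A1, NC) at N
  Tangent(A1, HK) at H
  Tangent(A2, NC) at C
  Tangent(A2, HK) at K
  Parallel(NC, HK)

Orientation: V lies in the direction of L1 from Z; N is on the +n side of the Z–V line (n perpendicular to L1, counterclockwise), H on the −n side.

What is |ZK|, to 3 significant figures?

41.1

The slot axis is L1's direction at 29.9°, so u = (cos 29.9°, sin 29.9°) = (0.867, 0.498) and n = (−sin 29.9°, cos 29.9°) = (-0.498, 0.867). Z is at the origin and V lies 39.8 along u from Z, so V = 39.8·u = (34.5, 19.8). Tangency of A1 to both parallel lines with radius 10.1 puts N and H at Z ± 10.1·n: N = (-5.03, 8.76), H = (5.03, -8.76). Equal radii place C and K the same way about V: C = V + 10.1·n = (29.5, 28.6), K = V − 10.1·n = (39.5, 11.1). Then |ZK| = |K − Z| = 41.1.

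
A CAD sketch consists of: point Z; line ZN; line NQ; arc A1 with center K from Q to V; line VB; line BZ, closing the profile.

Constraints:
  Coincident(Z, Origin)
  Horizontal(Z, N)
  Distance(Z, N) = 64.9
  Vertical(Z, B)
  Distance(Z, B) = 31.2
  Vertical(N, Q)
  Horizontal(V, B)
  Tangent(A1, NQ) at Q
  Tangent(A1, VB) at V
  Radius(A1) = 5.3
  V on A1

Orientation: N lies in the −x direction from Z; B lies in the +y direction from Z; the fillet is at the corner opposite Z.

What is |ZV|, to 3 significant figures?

67.3

Z is at the origin; Z and N share the same y with |ZN| = 64.9 and N on the −x side, so N = (-64.9, 0.00). Z and B share the same x with |ZB| = 31.2 and B on the +y side, so B = (0.00, 31.2). The virtual corner opposite Z is at (-64.9, 31.2). A1 meets NQ tangentially, so KQ is at right angles to NQ and the tangent condition forces KV to be normal to VB, with radius 5.3, so the center K sits 5.3 in from both sides at K = (-59.6, 25.9). That places the tangent points at Q = (-64.9, 25.9) on NQ and V = (-59.6, 31.2) on VB. Then |ZV| = |V − Z| = 67.3.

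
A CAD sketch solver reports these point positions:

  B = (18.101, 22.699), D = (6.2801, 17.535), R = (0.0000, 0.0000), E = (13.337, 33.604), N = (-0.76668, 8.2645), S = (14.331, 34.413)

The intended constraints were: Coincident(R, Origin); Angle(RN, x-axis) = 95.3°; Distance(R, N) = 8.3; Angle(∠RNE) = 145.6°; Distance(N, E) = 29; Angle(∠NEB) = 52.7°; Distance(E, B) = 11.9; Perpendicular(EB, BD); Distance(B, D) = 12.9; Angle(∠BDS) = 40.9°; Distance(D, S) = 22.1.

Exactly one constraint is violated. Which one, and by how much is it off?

Distance(D, S) = 22.1 — off by 3.40.

R = (0.00, 0.00) ✓; RN at 95.30° ✓; |RN| = 8.300 ✓; ∠RNE = 145.6° ✓; |NE| = 29.00 ✓; ∠NEB = 52.70° ✓; |EB| = 11.90 ✓; ∠(EB, BD) = 90.00° ✓; |BD| = 12.90 ✓; ∠BDS = 40.90° ✓; |DS| = 18.70 ✗.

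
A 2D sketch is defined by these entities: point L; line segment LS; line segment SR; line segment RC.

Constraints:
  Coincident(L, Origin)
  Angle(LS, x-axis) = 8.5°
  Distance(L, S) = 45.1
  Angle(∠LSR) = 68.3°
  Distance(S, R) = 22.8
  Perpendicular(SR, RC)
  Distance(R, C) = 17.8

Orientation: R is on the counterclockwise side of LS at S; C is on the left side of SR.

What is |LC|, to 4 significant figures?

24.87

∠LSR = 68.3°, so SR runs at 8.5° + (180° − 68.3°) = 120.2° from the x-axis; with |SR| = 22.8, R = S + 22.8·(cos 120.2°, sin 120.2°) = (33.14, 26.37). The perpendicularity gives RC at right angles to SR; with |RC| = 17.8 on the left of SR, C = R + 17.8·(-0.8643, -0.5030) = (17.75, 17.42). Then |LC| = |C − L| = 24.87.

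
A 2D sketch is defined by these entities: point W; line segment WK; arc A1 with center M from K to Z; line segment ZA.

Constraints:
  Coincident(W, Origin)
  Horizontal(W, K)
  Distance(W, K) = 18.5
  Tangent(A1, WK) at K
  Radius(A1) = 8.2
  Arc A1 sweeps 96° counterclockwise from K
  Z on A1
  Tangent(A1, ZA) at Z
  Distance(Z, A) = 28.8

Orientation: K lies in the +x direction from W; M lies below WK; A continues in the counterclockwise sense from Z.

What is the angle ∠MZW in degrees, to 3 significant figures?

133°

The tangent condition forces MK to be normal to WK, so M = K + (0, -8.2) = (18.5, -8.20). On A1, K sits at bearing 90° from M; a 96° counterclockwise sweep puts Z at bearing 186°, so Z = M + 8.2·(cos 186°, sin 186°) = (10.3, -9.06). Then cos ∠MZW = ZM·ZW / (|ZM||ZW|), giving 133°.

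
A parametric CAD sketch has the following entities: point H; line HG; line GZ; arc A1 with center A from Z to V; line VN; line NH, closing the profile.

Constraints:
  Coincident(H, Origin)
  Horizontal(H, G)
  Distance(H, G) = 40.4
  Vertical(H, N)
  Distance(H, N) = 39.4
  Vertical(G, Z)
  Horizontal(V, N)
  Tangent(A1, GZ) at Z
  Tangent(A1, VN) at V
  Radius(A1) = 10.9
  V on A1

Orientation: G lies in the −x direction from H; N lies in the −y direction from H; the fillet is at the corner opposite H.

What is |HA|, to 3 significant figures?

41.0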